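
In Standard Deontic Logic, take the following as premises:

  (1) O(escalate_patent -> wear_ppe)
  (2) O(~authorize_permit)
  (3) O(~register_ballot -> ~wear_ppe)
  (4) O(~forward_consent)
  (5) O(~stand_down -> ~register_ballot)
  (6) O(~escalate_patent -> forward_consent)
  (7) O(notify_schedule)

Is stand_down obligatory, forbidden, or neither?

Premise 4 states O(~forward_consent) outright.
Premise 6, O(~escalate_patent -> forward_consent), contraposes to O(~forward_consent -> escalate_patent); with O(~forward_consent) we get O(escalate_patent).
Applying K to premise 1 (O(escalate_patent -> wear_ppe)) and O(escalate_patent) yields O(wear_ppe).
Premise 3 is O(~register_ballot -> ~wear_ppe); contrapositively O(wear_ppe -> register_ballot). Since O(wear_ppe) holds, K gives O(register_ballot).
Premise 5 is O(~stand_down -> ~register_ballot); contrapositively O(register_ballot -> stand_down). Since O(register_ballot) holds, K gives O(stand_down).
Premises 2, 7 do not contribute to this derivation.
Hence stand_down is obligatory.

Obligatory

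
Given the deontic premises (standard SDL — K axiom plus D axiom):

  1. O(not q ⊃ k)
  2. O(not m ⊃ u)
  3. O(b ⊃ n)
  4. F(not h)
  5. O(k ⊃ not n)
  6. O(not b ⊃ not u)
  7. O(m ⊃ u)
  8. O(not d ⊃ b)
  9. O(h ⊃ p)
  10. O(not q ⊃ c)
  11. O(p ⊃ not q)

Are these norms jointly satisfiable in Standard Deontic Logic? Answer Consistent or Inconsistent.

Premises 2 and 7 cover both cases: O(not m ⊃ u) and O(m ⊃ u). Since not m ∨ m is a tautology, O(u) follows.
The contrapositive of premise 6 (O(not b ⊃ not u)) is O(u ⊃ b), and O(u) is already established, so O(b).
With premise 3, O(b ⊃ n), the K-axiom yields O(n).
Premise 5 is O(k ⊃ not n); contrapositively O(n ⊃ not k). Since O(n) holds, K gives O(not k).
The contrapositive of premise 1 (O(not q ⊃ k)) is O(not k ⊃ q), and O(not k) is already established, so O(q).
Premise 11 is O(p ⊃ not q); contrapositively O(q ⊃ not p). Since O(q) holds, K gives O(not p).
Premise 9 is O(h ⊃ p); contrapositively O(not p ⊃ not h). Since O(not p) holds, K gives O(not h).
Yet premise 4 is F(not h), i.e. O(h).
We now have both O(not h) and O(h) — h is simultaneously obligatory and forbidden, violating the D-axiom.

Inconsistent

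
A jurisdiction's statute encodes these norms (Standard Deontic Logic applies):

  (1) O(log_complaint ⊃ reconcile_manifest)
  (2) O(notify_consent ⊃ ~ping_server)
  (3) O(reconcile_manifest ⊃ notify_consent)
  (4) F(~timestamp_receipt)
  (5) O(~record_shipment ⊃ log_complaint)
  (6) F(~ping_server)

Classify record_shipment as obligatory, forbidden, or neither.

Premise 6 is F(~ping_server), i.e. O(ping_server).
Premise 2 is O(notify_consent ⊃ ~ping_server); contrapositively O(ping_server ⊃ ~notify_consent). Since O(ping_server) holds, K gives O(~notify_consent).
The contrapositive of premise 3 (O(reconcile_manifest ⊃ notify_consent)) is O(~notify_consent ⊃ ~reconcile_manifest), and O(~notify_consent) is already established, so O(~reconcile_manifest).
Premise 1 is O(log_complaint ⊃ reconcile_manifest); contrapositively O(~reconcile_manifest ⊃ ~log_complaint). Since O(~reconcile_manifest) holds, K gives O(~log_complaint).
The contrapositive of premise 5 (O(~record_shipment ⊃ log_complaint)) is O(~log_complaint ⊃ record_shipment), and O(~log_complaint) is already established, so O(record_shipment).
Premise 4 does not contribute to this derivation.
Hence record_shipment is obligatory.

Obligatory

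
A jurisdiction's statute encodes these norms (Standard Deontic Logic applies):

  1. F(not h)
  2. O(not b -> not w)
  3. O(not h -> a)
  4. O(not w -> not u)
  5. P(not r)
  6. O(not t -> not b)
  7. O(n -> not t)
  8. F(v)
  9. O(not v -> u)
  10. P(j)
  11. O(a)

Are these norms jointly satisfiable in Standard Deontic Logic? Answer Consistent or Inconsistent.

Premise 3 is O(not h -> a); even if O(a) held, inferring O(not h) would be affirming the consequent — invalid.
So O(not h) is not derivable, and the apparent clash with O(h) does not arise.
A world satisfying every obligation exists (e.g. a=true, b=true, h=true, j=false, n=false, r=false, t=true, u=true, v=false, w=true); no atom is both obligatory and forbidden, so the set is consistent.

Consistent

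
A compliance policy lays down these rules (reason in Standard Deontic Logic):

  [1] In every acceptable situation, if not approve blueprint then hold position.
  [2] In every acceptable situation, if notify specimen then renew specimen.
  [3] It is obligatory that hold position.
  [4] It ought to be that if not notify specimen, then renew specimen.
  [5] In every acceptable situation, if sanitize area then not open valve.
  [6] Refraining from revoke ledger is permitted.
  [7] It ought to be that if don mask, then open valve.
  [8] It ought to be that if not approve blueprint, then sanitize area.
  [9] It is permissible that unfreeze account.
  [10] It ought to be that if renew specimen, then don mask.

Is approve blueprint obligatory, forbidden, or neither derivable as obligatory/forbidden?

Obligatory

By case analysis on notify_specimen: premise 2 gives O(notify_specimen → renew_specimen) and premise 4 gives O(¬notify_specimen → renew_specimen), so O(renew_specimen) either way.
Premise 10 is O(renew_specimen → don_mask); since O(renew_specimen), deontic closure gives O(don_mask).
Applying K to premise 7 (O(don_mask → open_valve)) and O(don_mask) yields O(open_valve).
Premise 5 is O(sanitize_area → ¬open_valve); contrapositively O(open_valve → ¬sanitize_area). Since O(open_valve) holds, K gives O(¬sanitize_area).
The contrapositive of premise 8 (O(¬approve_blueprint → sanitize_area)) is O(¬sanitize_area → approve_blueprint), and O(¬sanitize_area) is already established, so O(approve_blueprint).
Premises 1, 3, 6, 9 do not contribute to this derivation.
Hence approve_blueprint is obligatory.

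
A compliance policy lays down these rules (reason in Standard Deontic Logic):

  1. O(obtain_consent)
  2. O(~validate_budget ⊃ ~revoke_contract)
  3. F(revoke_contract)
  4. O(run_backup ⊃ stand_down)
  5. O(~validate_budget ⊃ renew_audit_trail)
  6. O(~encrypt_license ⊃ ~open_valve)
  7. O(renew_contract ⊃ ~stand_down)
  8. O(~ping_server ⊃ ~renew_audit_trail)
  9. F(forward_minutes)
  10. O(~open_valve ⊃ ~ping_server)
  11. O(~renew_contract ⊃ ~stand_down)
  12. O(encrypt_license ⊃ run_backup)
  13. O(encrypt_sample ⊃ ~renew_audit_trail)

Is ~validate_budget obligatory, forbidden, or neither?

Premises 11 and 7 are O(~renew_contract ⊃ ~stand_down) and O(renew_contract ⊃ ~stand_down); every ideal world satisfies ~renew_contract or renew_contract, so in either case ~stand_down holds — hence O(~stand_down).
The contrapositive of premise 4 (O(run_backup ⊃ stand_down)) is O(~stand_down ⊃ ~run_backup), and O(~stand_down) is already established, so O(~run_backup).
The contrapositive of premise 12 (O(encrypt_license ⊃ run_backup)) is O(~run_backup ⊃ ~encrypt_license), and O(~run_backup) is already established, so O(~encrypt_license).
Premise 6 is O(~encrypt_license ⊃ ~open_valve); since O(~encrypt_license), deontic closure gives O(~open_valve).
Applying K to premise 10 (O(~open_valve ⊃ ~ping_server)) and O(~open_valve) yields O(~ping_server).
From O(~ping_server) and premise 8, O(~ping_server ⊃ ~renew_audit_trail), we obtain O(~renew_audit_trail).
Premise 5, O(~validate_budget ⊃ renew_audit_trail), contraposes to O(~renew_audit_trail ⊃ validate_budget); with O(~renew_audit_trail) we get O(validate_budget).
Premises 1, 2, 3, 9, 13 do not contribute to this derivation.
Thus O(validate_budget), which is F(~validate_budget): ~validate_budget is forbidden.

Forbidden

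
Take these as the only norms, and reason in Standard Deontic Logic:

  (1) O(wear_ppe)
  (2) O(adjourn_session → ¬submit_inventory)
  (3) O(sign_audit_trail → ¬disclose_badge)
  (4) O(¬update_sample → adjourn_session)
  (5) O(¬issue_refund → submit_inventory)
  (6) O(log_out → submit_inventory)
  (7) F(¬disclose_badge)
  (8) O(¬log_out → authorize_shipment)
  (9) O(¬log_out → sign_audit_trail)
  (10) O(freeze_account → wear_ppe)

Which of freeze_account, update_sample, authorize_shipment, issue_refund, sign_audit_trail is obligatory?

update_sample

F(¬disclose_badge) at premise 7 means O(disclose_badge).
Premise 3 is O(sign_audit_trail → ¬disclose_badge); contrapositively O(disclose_badge → ¬sign_audit_trail). Since O(disclose_badge) holds, K gives O(¬sign_audit_trail).
Premise 9 is O(¬log_out → sign_audit_trail); contrapositively O(¬sign_audit_trail → log_out). Since O(¬sign_audit_trail) holds, K gives O(log_out).
Premise 6 is O(log_out → submit_inventory); since O(log_out), deontic closure gives O(submit_inventory).
Premise 2 is O(adjourn_session → ¬submit_inventory); contrapositively O(submit_inventory → ¬adjourn_session). Since O(submit_inventory) holds, K gives O(¬adjourn_session).
Premise 4 is O(¬update_sample → adjourn_session); contrapositively O(¬adjourn_session → update_sample). Since O(¬adjourn_session) holds, K gives O(update_sample).
So O(update_sample) holds — update_sample is obligatory. None of the other listed options is made obligatory by any chain of premises.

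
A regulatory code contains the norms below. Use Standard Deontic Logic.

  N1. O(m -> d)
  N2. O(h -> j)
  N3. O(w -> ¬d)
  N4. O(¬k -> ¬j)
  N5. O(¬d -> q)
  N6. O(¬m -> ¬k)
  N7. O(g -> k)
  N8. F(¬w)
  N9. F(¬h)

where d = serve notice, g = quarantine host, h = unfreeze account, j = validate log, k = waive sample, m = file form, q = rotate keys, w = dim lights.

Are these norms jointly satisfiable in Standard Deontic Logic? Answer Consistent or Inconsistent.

F(¬h) at premise 9 means O(h).
With premise 2, O(h -> j), the K-axiom yields O(j).
Premise 4, O(¬k -> ¬j), contraposes to O(j -> k); with O(j) we get O(k).
Premise 6, O(¬m -> ¬k), contraposes to O(k -> m); with O(k) we get O(m).
Applying K to premise 1 (O(m -> d)) and O(m) yields O(d).
Premise 3, O(w -> ¬d), contraposes to O(d -> ¬w); with O(d) we get O(¬w).
But premise 8, F(¬w), means O(w).
We now have both O(¬w) and O(w) — w is simultaneously obligatory and forbidden, violating the D-axiom.

Inconsistent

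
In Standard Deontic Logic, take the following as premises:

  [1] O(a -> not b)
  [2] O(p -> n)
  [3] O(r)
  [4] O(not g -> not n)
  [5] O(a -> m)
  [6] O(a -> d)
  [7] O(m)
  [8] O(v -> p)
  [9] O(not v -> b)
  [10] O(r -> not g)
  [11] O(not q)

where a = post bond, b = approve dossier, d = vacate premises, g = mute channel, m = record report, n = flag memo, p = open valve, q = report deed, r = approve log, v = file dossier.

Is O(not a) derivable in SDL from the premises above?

Premise 3 states O(r) outright.
Applying K to premise 10 (O(r -> not g)) and O(r) yields O(not g).
From O(not g) and premise 4, O(not g -> not n), we obtain O(not n).
The contrapositive of premise 2 (O(p -> n)) is O(not n -> not p), and O(not n) is already established, so O(not p).
Premise 8, O(v -> p), contraposes to O(not p -> not v); with O(not p) we get O(not v).
With premise 9, O(not v -> b), the K-axiom yields O(b).
The contrapositive of premise 1 (O(a -> not b)) is O(b -> not a), and O(b) is already established, so O(not a).
Premises 5, 6, 7, 11 do not contribute to this derivation.
So O(not a) follows.

Yes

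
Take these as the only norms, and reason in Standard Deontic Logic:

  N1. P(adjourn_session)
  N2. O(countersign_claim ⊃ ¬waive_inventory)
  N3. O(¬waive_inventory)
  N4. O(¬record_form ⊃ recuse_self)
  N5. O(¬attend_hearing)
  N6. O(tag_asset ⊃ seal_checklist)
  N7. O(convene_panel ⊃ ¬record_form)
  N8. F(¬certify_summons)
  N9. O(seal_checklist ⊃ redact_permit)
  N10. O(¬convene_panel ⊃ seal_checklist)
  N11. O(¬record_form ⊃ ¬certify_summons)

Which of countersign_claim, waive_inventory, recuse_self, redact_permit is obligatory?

Premise 8 is F(¬certify_summons), i.e. O(certify_summons).
Premise 11, O(¬record_form ⊃ ¬certify_summons), contraposes to O(certify_summons ⊃ record_form); with O(certify_summons) we get O(record_form).
The contrapositive of premise 7 (O(convene_panel ⊃ ¬record_form)) is O(record_form ⊃ ¬convene_panel), and O(record_form) is already established, so O(¬convene_panel).
Premise 10 is O(¬convene_panel ⊃ seal_checklist); since O(¬convene_panel), deontic closure gives O(seal_checklist).
With premise 9, O(seal_checklist ⊃ redact_permit), the K-axiom yields O(redact_permit).
So O(redact_permit) holds — redact_permit is obligatory. None of the other listed options is made obligatory by any chain of premises.

redact_permit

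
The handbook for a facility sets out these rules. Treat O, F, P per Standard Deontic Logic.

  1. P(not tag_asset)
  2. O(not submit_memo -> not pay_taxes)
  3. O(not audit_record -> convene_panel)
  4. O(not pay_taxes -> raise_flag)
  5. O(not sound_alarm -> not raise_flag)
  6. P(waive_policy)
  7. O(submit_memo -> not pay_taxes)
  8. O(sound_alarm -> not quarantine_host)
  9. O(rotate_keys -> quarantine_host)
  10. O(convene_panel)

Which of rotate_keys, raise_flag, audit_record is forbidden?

Premises 2 and 7 cover both cases: O(not submit_memo -> not pay_taxes) and O(submit_memo -> not pay_taxes). Since not submit_memo ∨ submit_memo is a tautology, O(not pay_taxes) follows.
With premise 4, O(not pay_taxes -> raise_flag), the K-axiom yields O(raise_flag).
Premise 5, O(not sound_alarm -> not raise_flag), contraposes to O(raise_flag -> sound_alarm); with O(raise_flag) we get O(sound_alarm).
Premise 8 is O(sound_alarm -> not quarantine_host); since O(sound_alarm), deontic closure gives O(not quarantine_host).
The contrapositive of premise 9 (O(rotate_keys -> quarantine_host)) is O(not quarantine_host -> not rotate_keys), and O(not quarantine_host) is already established, so O(not rotate_keys).
So O(not rotate_keys) holds, i.e. rotate_keys is forbidden. None of the other listed options is forbidden under the premises.

rotate_keys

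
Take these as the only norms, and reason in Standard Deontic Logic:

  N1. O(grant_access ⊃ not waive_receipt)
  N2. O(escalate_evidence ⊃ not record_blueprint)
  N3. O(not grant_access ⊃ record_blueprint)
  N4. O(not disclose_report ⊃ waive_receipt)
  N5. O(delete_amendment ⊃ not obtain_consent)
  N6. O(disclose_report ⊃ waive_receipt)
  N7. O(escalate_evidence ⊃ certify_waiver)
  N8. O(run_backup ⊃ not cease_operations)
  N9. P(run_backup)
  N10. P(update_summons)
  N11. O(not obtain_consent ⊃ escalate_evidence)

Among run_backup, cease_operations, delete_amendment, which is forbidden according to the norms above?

delete_amendment

Premises 6 and 4 cover both cases: O(disclose_report ⊃ waive_receipt) and O(not disclose_report ⊃ waive_receipt). Since disclose_report ∨ not disclose_report is a tautology, O(waive_receipt) follows.
Premise 1 is O(grant_access ⊃ not waive_receipt); contrapositively O(waive_receipt ⊃ not grant_access). Since O(waive_receipt) holds, K gives O(not grant_access).
With premise 3, O(not grant_access ⊃ record_blueprint), the K-axiom yields O(record_blueprint).
Premise 2 is O(escalate_evidence ⊃ not record_blueprint); contrapositively O(record_blueprint ⊃ not escalate_evidence). Since O(record_blueprint) holds, K gives O(not escalate_evidence).
Premise 11 is O(not obtain_consent ⊃ escalate_evidence); contrapositively O(not escalate_evidence ⊃ obtain_consent). Since O(not escalate_evidence) holds, K gives O(obtain_consent).
The contrapositive of premise 5 (O(delete_amendment ⊃ not obtain_consent)) is O(obtain_consent ⊃ not delete_amendment), and O(obtain_consent) is already established, so O(not delete_amendment).
So O(not delete_amendment) holds, i.e. delete_amendment is forbidden. None of the other listed options is forbidden under the premises.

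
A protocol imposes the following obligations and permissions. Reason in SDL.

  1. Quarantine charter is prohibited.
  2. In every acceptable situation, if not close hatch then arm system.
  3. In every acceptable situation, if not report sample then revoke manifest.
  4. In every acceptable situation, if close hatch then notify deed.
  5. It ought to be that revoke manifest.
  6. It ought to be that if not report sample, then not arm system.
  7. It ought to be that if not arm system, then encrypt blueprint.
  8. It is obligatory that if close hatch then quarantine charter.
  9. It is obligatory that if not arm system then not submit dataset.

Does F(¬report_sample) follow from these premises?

Yes

F(quarantine_charter) at premise 1 means O(¬quarantine_charter).
Premise 8 is O(close_hatch → quarantine_charter); contrapositively O(¬quarantine_charter → ¬close_hatch). Since O(¬quarantine_charter) holds, K gives O(¬close_hatch).
From O(¬close_hatch) and premise 2, O(¬close_hatch → arm_system), we obtain O(arm_system).
The contrapositive of premise 6 (O(¬report_sample → ¬arm_system)) is O(arm_system → report_sample), and O(arm_system) is already established, so O(report_sample).
Premises 3, 4, 5, 7, 9 do not contribute to this derivation.
So O(report_sample) holds, i.e. F(¬report_sample). The claim follows.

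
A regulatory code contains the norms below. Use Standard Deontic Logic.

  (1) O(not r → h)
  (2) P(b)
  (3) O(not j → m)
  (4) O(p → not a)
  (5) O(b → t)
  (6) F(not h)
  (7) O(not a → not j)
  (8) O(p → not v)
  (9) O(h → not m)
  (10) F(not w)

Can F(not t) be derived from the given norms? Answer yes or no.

No

Premise 5 is O(b → t), but O(b) is not derivable from the premises (the permission P(b) asserts only not O(not b), not O(b)), so it does not yield O(t).
No other premise forces O(t). An ideal world satisfying every premise can still have not t true, so F(not t) is not derivable.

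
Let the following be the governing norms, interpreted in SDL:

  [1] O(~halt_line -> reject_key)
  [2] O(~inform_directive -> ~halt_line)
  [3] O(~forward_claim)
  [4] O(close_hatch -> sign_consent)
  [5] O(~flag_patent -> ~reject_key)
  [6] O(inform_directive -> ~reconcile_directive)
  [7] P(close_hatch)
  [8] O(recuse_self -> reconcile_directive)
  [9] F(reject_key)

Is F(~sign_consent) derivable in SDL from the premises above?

No

Premise 4 is O(close_hatch -> sign_consent), but O(close_hatch) is not derivable from the premises (the permission P(close_hatch) asserts only ~O(~close_hatch), not O(close_hatch)), so it does not yield O(sign_consent).
No other premise forces O(sign_consent). An ideal world satisfying every premise can still have ~sign_consent true, so F(~sign_consent) is not derivable.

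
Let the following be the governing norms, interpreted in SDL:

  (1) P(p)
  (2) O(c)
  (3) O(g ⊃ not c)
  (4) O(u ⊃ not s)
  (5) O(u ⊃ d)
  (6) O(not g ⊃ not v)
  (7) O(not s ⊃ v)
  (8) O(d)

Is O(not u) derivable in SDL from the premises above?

Yes

Premise 2 gives O(c).
The contrapositive of premise 3 (O(g ⊃ not c)) is O(c ⊃ not g), and O(c) is already established, so O(not g).
With premise 6, O(not g ⊃ not v), the K-axiom yields O(not v).
The contrapositive of premise 7 (O(not s ⊃ v)) is O(not v ⊃ s), and O(not v) is already established, so O(s).
The contrapositive of premise 4 (O(u ⊃ not s)) is O(s ⊃ not u), and O(s) is already established, so O(not u).
Premises 1, 5, 8 do not contribute to this derivation.
So O(not u) follows.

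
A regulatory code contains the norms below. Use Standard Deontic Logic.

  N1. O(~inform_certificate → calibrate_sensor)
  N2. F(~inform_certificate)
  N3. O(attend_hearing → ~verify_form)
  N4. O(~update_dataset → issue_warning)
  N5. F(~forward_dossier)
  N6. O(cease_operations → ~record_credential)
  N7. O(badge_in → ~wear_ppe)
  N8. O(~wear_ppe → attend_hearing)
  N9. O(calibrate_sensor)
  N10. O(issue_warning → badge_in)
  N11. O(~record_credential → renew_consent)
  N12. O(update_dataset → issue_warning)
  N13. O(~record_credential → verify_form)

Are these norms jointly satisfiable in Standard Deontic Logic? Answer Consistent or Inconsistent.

Consistent

Premise 1 is O(~inform_certificate → calibrate_sensor); even if O(calibrate_sensor) held, inferring O(~inform_certificate) would be affirming the consequent — invalid.
So O(~inform_certificate) is not derivable, and the apparent clash with O(inform_certificate) does not arise.
A world satisfying every obligation exists (e.g. attend_hearing=true, badge_in=true, calibrate_sensor=true, cease_operations=false, forward_dossier=true, inform_certificate=true, issue_warning=true, record_credential=true, renew_consent=false, update_dataset=false, verify_form=false, wear_ppe=false); no atom is both obligatory and forbidden, so the set is consistent.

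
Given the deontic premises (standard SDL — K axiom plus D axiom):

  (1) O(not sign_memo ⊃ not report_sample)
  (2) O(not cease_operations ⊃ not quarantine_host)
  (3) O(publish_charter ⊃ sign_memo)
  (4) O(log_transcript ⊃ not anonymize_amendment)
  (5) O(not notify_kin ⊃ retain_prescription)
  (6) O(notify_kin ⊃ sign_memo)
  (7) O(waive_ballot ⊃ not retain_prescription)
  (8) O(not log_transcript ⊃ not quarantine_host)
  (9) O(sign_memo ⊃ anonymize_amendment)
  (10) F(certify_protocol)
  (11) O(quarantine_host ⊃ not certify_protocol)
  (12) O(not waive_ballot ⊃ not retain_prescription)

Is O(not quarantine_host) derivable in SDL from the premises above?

Premises 7 and 12 are O(waive_ballot ⊃ not retain_prescription) and O(not waive_ballot ⊃ not retain_prescription); every ideal world satisfies waive_ballot or not waive_ballot, so in either case not retain_prescription holds — hence O(not retain_prescription).
Premise 5, O(not notify_kin ⊃ retain_prescription), contraposes to O(not retain_prescription ⊃ notify_kin); with O(not retain_prescription) we get O(notify_kin).
Premise 6 is O(notify_kin ⊃ sign_memo); since O(notify_kin), deontic closure gives O(sign_memo).
With premise 9, O(sign_memo ⊃ anonymize_amendment), the K-axiom yields O(anonymize_amendment).
Premise 4, O(log_transcript ⊃ not anonymize_amendment), contraposes to O(anonymize_amendment ⊃ not log_transcript); with O(anonymize_amendment) we get O(not log_transcript).
Applying K to premise 8 (O(not log_transcript ⊃ not quarantine_host)) and O(not log_transcript) yields O(not quarantine_host).
Premises 1, 2, 3, 10, 11 do not contribute to this derivation.
So O(not quarantine_host) follows.

Yes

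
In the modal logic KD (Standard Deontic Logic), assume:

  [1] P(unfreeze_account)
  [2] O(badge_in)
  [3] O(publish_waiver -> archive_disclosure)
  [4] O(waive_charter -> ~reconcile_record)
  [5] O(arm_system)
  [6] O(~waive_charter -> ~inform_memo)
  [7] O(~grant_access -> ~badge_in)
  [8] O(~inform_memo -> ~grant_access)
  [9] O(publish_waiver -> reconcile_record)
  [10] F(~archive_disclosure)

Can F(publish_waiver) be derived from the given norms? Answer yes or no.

Yes

Premise 2 gives O(badge_in).
Premise 7 is O(~grant_access -> ~badge_in); contrapositively O(badge_in -> grant_access). Since O(badge_in) holds, K gives O(grant_access).
Premise 8, O(~inform_memo -> ~grant_access), contraposes to O(grant_access -> inform_memo); with O(grant_access) we get O(inform_memo).
Premise 6, O(~waive_charter -> ~inform_memo), contraposes to O(inform_memo -> waive_charter); with O(inform_memo) we get O(waive_charter).
With premise 4, O(waive_charter -> ~reconcile_record), the K-axiom yields O(~reconcile_record).
Premise 9, O(publish_waiver -> reconcile_record), contraposes to O(~reconcile_record -> ~publish_waiver); with O(~reconcile_record) we get O(~publish_waiver).
Premises 1, 3, 5, 10 do not contribute to this derivation.
So O(~publish_waiver) holds, i.e. F(publish_waiver). The claim follows.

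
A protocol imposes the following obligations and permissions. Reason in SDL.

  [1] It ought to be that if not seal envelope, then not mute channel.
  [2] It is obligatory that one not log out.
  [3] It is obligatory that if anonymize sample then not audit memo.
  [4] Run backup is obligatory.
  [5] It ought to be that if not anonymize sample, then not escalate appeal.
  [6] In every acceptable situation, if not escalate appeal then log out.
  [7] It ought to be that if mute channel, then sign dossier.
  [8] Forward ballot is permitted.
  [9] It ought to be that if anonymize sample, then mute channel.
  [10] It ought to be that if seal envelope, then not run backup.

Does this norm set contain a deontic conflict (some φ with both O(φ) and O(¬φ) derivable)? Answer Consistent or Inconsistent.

Inconsistent

Premise 4 gives O(run_backup).
Premise 10 is O(seal_envelope → ¬run_backup); contrapositively O(run_backup → ¬seal_envelope). Since O(run_backup) holds, K gives O(¬seal_envelope).
With premise 1, O(¬seal_envelope → ¬mute_channel), the K-axiom yields O(¬mute_channel).
The contrapositive of premise 9 (O(anonymize_sample → mute_channel)) is O(¬mute_channel → ¬anonymize_sample), and O(¬mute_channel) is already established, so O(¬anonymize_sample).
Applying K to premise 5 (O(¬anonymize_sample → ¬escalate_appeal)) and O(¬anonymize_sample) yields O(¬escalate_appeal).
Applying K to premise 6 (O(¬escalate_appeal → log_out)) and O(¬escalate_appeal) yields O(log_out).
However, premise 2 gives O(¬log_out).
We now have both O(log_out) and O(¬log_out) — log_out is simultaneously obligatory and forbidden, violating the D-axiom.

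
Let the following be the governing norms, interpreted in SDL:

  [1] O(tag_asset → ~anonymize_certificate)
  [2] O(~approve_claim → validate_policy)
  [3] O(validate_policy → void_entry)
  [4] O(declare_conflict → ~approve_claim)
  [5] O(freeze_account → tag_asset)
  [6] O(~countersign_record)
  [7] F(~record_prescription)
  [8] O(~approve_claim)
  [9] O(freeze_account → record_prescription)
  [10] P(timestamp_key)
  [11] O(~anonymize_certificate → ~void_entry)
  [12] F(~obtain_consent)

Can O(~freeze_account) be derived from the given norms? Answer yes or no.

Yes

Premise 8 gives O(~approve_claim).
From O(~approve_claim) and premise 2, O(~approve_claim → validate_policy), we obtain O(validate_policy).
With premise 3, O(validate_policy → void_entry), the K-axiom yields O(void_entry).
The contrapositive of premise 11 (O(~anonymize_certificate → ~void_entry)) is O(void_entry → anonymize_certificate), and O(void_entry) is already established, so O(anonymize_certificate).
Premise 1, O(tag_asset → ~anonymize_certificate), contraposes to O(anonymize_certificate → ~tag_asset); with O(anonymize_certificate) we get O(~tag_asset).
Premise 5 is O(freeze_account → tag_asset); contrapositively O(~tag_asset → ~freeze_account). Since O(~tag_asset) holds, K gives O(~freeze_account).
Premises 4, 6, 7, 9, 10, 12 do not contribute to this derivation.
So O(~freeze_account) follows.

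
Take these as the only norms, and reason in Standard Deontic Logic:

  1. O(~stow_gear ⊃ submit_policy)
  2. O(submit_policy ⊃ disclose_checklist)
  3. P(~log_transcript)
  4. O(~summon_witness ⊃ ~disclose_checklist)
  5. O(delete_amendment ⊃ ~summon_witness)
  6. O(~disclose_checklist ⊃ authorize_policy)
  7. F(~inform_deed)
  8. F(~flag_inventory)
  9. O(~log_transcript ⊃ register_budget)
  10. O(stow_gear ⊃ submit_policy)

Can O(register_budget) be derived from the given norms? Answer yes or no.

Premise 9 is O(~log_transcript ⊃ register_budget), but O(~log_transcript) is not derivable from the premises (the permission P(~log_transcript) asserts only ~O(log_transcript), not O(~log_transcript)), so it does not yield O(register_budget).
No other premise forces O(register_budget). An ideal world satisfying every premise can still have register_budget false, so O(register_budget) is not derivable.

No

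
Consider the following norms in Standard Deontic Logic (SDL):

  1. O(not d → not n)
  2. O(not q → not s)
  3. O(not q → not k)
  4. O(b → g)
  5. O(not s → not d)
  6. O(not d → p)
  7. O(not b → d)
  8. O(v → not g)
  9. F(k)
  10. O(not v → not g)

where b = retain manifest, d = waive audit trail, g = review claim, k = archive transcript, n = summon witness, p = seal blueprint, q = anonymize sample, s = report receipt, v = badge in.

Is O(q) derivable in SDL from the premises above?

Yes

By case analysis on not v: premise 10 gives O(not v → not g) and premise 8 gives O(v → not g), so O(not g) either way.
Premise 4 is O(b → g); contrapositively O(not g → not b). Since O(not g) holds, K gives O(not b).
With premise 7, O(not b → d), the K-axiom yields O(d).
Premise 5 is O(not s → not d); contrapositively O(d → s). Since O(d) holds, K gives O(s).
Premise 2 is O(not q → not s); contrapositively O(s → q). Since O(s) holds, K gives O(q).
Premises 1, 3, 6, 9 do not contribute to this derivation.
So O(q) follows.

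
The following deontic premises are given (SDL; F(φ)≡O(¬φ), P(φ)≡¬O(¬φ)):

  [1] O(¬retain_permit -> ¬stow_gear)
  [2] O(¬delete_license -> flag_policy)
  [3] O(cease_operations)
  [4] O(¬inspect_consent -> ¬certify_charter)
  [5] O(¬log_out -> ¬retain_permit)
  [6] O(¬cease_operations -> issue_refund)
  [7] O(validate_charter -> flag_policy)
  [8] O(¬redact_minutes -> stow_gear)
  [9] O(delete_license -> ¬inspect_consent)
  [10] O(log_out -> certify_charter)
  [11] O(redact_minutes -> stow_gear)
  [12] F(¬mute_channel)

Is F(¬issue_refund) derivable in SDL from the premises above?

Premise 6 is O(¬cease_operations -> issue_refund), but O(¬cease_operations) is not derivable from the premises, so it does not yield O(issue_refund).
No other premise forces O(issue_refund). An ideal world satisfying every premise can still have ¬issue_refund true, so F(¬issue_refund) is not derivable.

No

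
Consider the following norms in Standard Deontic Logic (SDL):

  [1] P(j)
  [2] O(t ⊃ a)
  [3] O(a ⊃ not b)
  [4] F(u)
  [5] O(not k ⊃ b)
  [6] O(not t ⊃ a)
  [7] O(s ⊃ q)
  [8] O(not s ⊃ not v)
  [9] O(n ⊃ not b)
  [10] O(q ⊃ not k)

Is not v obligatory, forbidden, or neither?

Obligatory

Premises 6 and 2 cover both cases: O(not t ⊃ a) and O(t ⊃ a). Since not t ∨ t is a tautology, O(a) follows.
Premise 3 is O(a ⊃ not b); since O(a), deontic closure gives O(not b).
The contrapositive of premise 5 (O(not k ⊃ b)) is O(not b ⊃ k), and O(not b) is already established, so O(k).
Premise 10 is O(q ⊃ not k); contrapositively O(k ⊃ not q). Since O(k) holds, K gives O(not q).
Premise 7, O(s ⊃ q), contraposes to O(not q ⊃ not s); with O(not q) we get O(not s).
Premise 8 is O(not s ⊃ not v); since O(not s), deontic closure gives O(not v).
Premises 1, 4, 9 do not contribute to this derivation.
Hence not v is obligatory.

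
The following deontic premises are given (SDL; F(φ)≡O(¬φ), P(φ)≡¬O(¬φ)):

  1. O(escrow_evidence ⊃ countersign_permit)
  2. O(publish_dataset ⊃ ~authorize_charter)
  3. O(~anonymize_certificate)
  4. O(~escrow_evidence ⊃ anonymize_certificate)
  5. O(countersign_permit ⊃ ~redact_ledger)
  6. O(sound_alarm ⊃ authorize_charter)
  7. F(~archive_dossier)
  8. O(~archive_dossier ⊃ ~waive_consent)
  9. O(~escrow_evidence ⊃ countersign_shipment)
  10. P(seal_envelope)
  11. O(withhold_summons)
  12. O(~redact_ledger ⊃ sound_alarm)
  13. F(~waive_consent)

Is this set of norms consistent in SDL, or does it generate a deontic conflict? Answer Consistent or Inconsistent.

Consistent

Premise 8 is O(~archive_dossier ⊃ ~waive_consent), but O(~archive_dossier) is not derivable from the premises, so it does not yield O(~waive_consent).
So O(~waive_consent) is not derivable, and the apparent clash with O(waive_consent) does not arise.
A world satisfying every obligation exists (e.g. anonymize_certificate=false, archive_dossier=true, authorize_charter=true, countersign_permit=true, countersign_shipment=false, escrow_evidence=true, publish_dataset=false, redact_ledger=false, seal_envelope=false, sound_alarm=true, waive_consent=true, withhold_summons=true); no atom is both obligatory and forbidden, so the set is consistent.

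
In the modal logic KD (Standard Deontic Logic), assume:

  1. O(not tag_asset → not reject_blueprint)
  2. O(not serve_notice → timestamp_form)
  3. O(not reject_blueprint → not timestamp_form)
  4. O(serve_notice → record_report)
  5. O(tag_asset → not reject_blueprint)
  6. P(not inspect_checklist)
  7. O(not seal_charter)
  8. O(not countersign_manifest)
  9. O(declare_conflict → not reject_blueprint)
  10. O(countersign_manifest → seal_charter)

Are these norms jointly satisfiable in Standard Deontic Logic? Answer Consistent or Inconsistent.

Consistent

Premise 10 is O(countersign_manifest → seal_charter), but O(countersign_manifest) is not derivable from the premises, so it does not yield O(seal_charter).
So O(seal_charter) is not derivable, and the apparent clash with O(not seal_charter) does not arise.
A world satisfying every obligation exists (e.g. countersign_manifest=false, declare_conflict=false, inspect_checklist=false, record_report=true, reject_blueprint=false, seal_charter=false, serve_notice=true, tag_asset=false, timestamp_form=false); no atom is both obligatory and forbidden, so the set is consistent.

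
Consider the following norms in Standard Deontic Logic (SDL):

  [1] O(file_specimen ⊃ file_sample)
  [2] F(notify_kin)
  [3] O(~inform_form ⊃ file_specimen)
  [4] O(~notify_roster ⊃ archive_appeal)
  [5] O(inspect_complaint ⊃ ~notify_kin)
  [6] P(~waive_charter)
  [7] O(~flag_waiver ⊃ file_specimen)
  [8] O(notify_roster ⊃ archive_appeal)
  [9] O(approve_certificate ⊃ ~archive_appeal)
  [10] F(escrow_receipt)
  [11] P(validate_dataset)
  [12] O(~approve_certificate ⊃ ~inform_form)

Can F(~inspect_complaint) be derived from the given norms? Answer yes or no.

Premise 5 is O(inspect_complaint ⊃ ~notify_kin); even if O(~notify_kin) held, inferring O(inspect_complaint) would be affirming the consequent — invalid.
No other premise forces O(inspect_complaint). An ideal world satisfying every premise can still have ~inspect_complaint true, so F(~inspect_complaint) is not derivable.

No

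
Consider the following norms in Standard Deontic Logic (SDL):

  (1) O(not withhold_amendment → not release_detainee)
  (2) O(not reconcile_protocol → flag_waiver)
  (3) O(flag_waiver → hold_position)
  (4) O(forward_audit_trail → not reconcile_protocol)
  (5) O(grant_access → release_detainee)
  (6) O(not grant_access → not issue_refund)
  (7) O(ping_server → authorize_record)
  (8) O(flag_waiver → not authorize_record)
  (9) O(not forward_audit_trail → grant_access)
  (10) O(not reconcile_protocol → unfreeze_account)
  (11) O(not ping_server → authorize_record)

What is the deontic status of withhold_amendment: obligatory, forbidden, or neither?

Obligatory

Premises 11 and 7 cover both cases: O(not ping_server → authorize_record) and O(ping_server → authorize_record). Since not ping_server ∨ ping_server is a tautology, O(authorize_record) follows.
Premise 8 is O(flag_waiver → not authorize_record); contrapositively O(authorize_record → not flag_waiver). Since O(authorize_record) holds, K gives O(not flag_waiver).
Premise 2, O(not reconcile_protocol → flag_waiver), contraposes to O(not flag_waiver → reconcile_protocol); with O(not flag_waiver) we get O(reconcile_protocol).
Premise 4, O(forward_audit_trail → not reconcile_protocol), contraposes to O(reconcile_protocol → not forward_audit_trail); with O(reconcile_protocol) we get O(not forward_audit_trail).
Premise 9 is O(not forward_audit_trail → grant_access); since O(not forward_audit_trail), deontic closure gives O(grant_access).
With premise 5, O(grant_access → release_detainee), the K-axiom yields O(release_detainee).
Premise 1 is O(not withhold_amendment → not release_detainee); contrapositively O(release_detainee → withhold_amendment). Since O(release_detainee) holds, K gives O(withhold_amendment).
Premises 3, 6, 10 do not contribute to this derivation.
Hence withhold_amendment is obligatory.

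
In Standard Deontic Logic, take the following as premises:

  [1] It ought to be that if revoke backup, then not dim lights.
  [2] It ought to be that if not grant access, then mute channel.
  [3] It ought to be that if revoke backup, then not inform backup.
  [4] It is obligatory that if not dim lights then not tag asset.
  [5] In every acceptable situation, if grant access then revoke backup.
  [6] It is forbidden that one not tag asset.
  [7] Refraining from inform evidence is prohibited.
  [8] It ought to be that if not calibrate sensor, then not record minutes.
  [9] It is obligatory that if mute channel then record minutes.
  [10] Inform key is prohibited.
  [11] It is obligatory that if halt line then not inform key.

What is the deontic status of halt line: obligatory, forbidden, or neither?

Neither

Premise 11 is O(halt_line → ¬inform_key); even if O(¬inform_key) held, inferring O(halt_line) would be affirming the consequent — invalid.
No premise or chain of K-axiom applications forces O(halt_line), and none forces O(¬halt_line). So halt_line is neither obligatory nor forbidden under these norms.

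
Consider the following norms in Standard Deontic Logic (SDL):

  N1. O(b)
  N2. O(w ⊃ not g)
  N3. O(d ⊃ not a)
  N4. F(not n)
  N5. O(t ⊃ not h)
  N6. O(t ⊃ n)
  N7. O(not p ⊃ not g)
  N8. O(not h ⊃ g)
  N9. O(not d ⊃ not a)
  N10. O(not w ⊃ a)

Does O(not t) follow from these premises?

By case analysis on not d: premise 9 gives O(not d ⊃ not a) and premise 3 gives O(d ⊃ not a), so O(not a) either way.
Premise 10 is O(not w ⊃ a); contrapositively O(not a ⊃ w). Since O(not a) holds, K gives O(w).
From O(w) and premise 2, O(w ⊃ not g), we obtain O(not g).
Premise 8 is O(not h ⊃ g); contrapositively O(not g ⊃ h). Since O(not g) holds, K gives O(h).
Premise 5 is O(t ⊃ not h); contrapositively O(h ⊃ not t). Since O(h) holds, K gives O(not t).
Premises 1, 4, 6, 7 do not contribute to this derivation.
So O(not t) follows.

Yes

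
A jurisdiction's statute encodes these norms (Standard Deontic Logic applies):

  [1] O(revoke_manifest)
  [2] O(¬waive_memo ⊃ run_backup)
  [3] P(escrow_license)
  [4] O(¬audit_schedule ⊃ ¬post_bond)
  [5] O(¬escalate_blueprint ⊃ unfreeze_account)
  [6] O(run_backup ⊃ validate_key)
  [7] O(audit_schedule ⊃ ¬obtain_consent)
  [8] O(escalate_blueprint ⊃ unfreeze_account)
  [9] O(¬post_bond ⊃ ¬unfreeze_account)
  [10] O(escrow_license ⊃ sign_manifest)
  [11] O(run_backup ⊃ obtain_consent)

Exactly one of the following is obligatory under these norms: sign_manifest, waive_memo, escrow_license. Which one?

Premises 5 and 8 cover both cases: O(¬escalate_blueprint ⊃ unfreeze_account) and O(escalate_blueprint ⊃ unfreeze_account). Since ¬escalate_blueprint ∨ escalate_blueprint is a tautology, O(unfreeze_account) follows.
Premise 9 is O(¬post_bond ⊃ ¬unfreeze_account); contrapositively O(unfreeze_account ⊃ post_bond). Since O(unfreeze_account) holds, K gives O(post_bond).
Premise 4, O(¬audit_schedule ⊃ ¬post_bond), contraposes to O(post_bond ⊃ audit_schedule); with O(post_bond) we get O(audit_schedule).
From O(audit_schedule) and premise 7, O(audit_schedule ⊃ ¬obtain_consent), we obtain O(¬obtain_consent).
Premise 11, O(run_backup ⊃ obtain_consent), contraposes to O(¬obtain_consent ⊃ ¬run_backup); with O(¬obtain_consent) we get O(¬run_backup).
Premise 2 is O(¬waive_memo ⊃ run_backup); contrapositively O(¬run_backup ⊃ waive_memo). Since O(¬run_backup) holds, K gives O(waive_memo).
So O(waive_memo) holds — waive_memo is obligatory. None of the other listed options is made obligatory by any chain of premises.

waive_memo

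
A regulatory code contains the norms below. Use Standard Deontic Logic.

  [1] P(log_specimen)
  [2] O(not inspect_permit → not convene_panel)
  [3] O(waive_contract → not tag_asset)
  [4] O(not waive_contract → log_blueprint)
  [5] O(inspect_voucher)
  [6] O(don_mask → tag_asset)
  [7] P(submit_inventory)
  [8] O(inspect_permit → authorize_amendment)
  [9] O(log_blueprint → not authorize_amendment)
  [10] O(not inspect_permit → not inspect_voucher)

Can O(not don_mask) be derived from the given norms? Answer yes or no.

Yes

From premise 5 we have O(inspect_voucher).
Premise 10 is O(not inspect_permit → not inspect_voucher); contrapositively O(inspect_voucher → inspect_permit). Since O(inspect_voucher) holds, K gives O(inspect_permit).
With premise 8, O(inspect_permit → authorize_amendment), the K-axiom yields O(authorize_amendment).
The contrapositive of premise 9 (O(log_blueprint → not authorize_amendment)) is O(authorize_amendment → not log_blueprint), and O(authorize_amendment) is already established, so O(not log_blueprint).
The contrapositive of premise 4 (O(not waive_contract → log_blueprint)) is O(not log_blueprint → waive_contract), and O(not log_blueprint) is already established, so O(waive_contract).
With premise 3, O(waive_contract → not tag_asset), the K-axiom yields O(not tag_asset).
Premise 6, O(don_mask → tag_asset), contraposes to O(not tag_asset → not don_mask); with O(not tag_asset) we get O(not don_mask).
Premises 1, 2, 7 do not contribute to this derivation.
So O(not don_mask) follows.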